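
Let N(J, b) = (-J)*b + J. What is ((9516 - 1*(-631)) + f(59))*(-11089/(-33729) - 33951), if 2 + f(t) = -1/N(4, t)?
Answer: -449201089398965/1304188 ≈ -3.4443e+8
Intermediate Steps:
N(J, b) = J - J*b (N(J, b) = -J*b + J = J - J*b)
f(t) = -2 - 1/(4 - 4*t) (f(t) = -2 - 1/(4*(1 - t)) = -2 - 1/(4 - 4*t))
((9516 - 1*(-631)) + f(59))*(-11089/(-33729) - 33951) = ((9516 - 1*(-631)) + (9 - 8*59)/(4*(-1 + 59)))*(-11089/(-33729) - 33951) = ((9516 + 631) + (¼)*(9 - 472)/58)*(-11089*(-1/33729) - 33951) = (10147 + (¼)*(1/58)*(-463))*(11089/33729 - 33951) = (10147 - 463/232)*(-1145122190/33729) = (2353641/232)*(-1145122190/33729) = -449201089398965/1304188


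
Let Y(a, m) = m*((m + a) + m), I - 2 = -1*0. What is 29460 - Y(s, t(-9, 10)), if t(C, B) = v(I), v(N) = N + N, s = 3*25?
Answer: 29128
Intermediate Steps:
I = 2 (I = 2 - 1*0 = 2 + 0 = 2)
s = 75
v(N) = 2*N
t(C, B) = 4 (t(C, B) = 2*2 = 4)
Y(a, m) = m*(a + 2*m) (Y(a, m) = m*((a + m) + m) = m*(a + 2*m))
29460 - Y(s, t(-9, 10)) = 29460 - 4*(75 + 2*4) = 29460 - 4*(75 + 8) = 29460 - 4*83 = 29460 - 1*332 = 29460 - 332 = 29128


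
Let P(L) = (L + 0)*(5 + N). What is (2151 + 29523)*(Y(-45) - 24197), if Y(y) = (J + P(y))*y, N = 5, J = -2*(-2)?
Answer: -130718598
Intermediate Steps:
J = 4
P(L) = 10*L (P(L) = (L + 0)*(5 + 5) = L*10 = 10*L)
Y(y) = y*(4 + 10*y) (Y(y) = (4 + 10*y)*y = y*(4 + 10*y))
(2151 + 29523)*(Y(-45) - 24197) = (2151 + 29523)*(2*(-45)*(2 + 5*(-45)) - 24197) = 31674*(2*(-45)*(2 - 225) - 24197) = 31674*(2*(-45)*(-223) - 24197) = 31674*(20070 - 24197) = 31674*(-4127) = -130718598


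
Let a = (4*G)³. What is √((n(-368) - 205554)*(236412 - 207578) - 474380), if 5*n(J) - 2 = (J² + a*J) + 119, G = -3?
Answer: I*√36965658070/5 ≈ 38453.0*I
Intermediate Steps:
a = -1728 (a = (4*(-3))³ = (-12)³ = -1728)
n(J) = 121/5 - 1728*J/5 + J²/5 (n(J) = ⅖ + ((J² - 1728*J) + 119)/5 = ⅖ + (119 + J² - 1728*J)/5 = ⅖ + (119/5 - 1728*J/5 + J²/5) = 121/5 - 1728*J/5 + J²/5)
√((n(-368) - 205554)*(236412 - 207578) - 474380) = √(((121/5 - 1728/5*(-368) + (⅕)*(-368)²) - 205554)*(236412 - 207578) - 474380) = √(((121/5 + 635904/5 + (⅕)*135424) - 205554)*28834 - 474380) = √(((121/5 + 635904/5 + 135424/5) - 205554)*28834 - 474380) = √((771449/5 - 205554)*28834 - 474380) = √(-256321/5*28834 - 474380) = √(-7390759714/5 - 474380) = √(-7393131614/5) = I*√36965658070/5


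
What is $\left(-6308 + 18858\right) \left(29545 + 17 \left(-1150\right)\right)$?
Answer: $125437250$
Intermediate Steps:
$\left(-6308 + 18858\right) \left(29545 + 17 \left(-1150\right)\right) = 12550 \left(29545 - 19550\right) = 12550 \cdot 9995 = 125437250$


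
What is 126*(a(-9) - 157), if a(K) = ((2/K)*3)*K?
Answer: -19026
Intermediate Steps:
a(K) = 6 (a(K) = (6/K)*K = 6)
126*(a(-9) - 157) = 126*(6 - 157) = 126*(-151) = -19026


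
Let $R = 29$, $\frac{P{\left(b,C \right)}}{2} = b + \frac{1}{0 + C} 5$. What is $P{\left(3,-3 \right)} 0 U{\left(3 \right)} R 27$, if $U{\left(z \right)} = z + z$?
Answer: $0$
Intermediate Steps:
$P{\left(b,C \right)} = 2 b + \frac{10}{C}$ ($P{\left(b,C \right)} = 2 \left(b + \frac{1}{0 + C} 5\right) = 2 \left(b + \frac{1}{C} 5\right) = 2 \left(b + \frac{5}{C}\right) = 2 b + \frac{10}{C}$)
$U{\left(z \right)} = 2 z$
$P{\left(3,-3 \right)} 0 U{\left(3 \right)} R 27 = \left(2 \cdot 3 + \frac{10}{-3}\right) 0 \cdot 2 \cdot 3 \cdot 29 \cdot 27 = \left(6 + 10 \left(- \frac{1}{3}\right)\right) 0 \cdot 6 \cdot 29 \cdot 27 = \left(6 - \frac{10}{3}\right) 0 \cdot 6 \cdot 29 \cdot 27 = \frac{8}{3} \cdot 0 \cdot 6 \cdot 29 \cdot 27 = 0 \cdot 6 \cdot 29 \cdot 27 = 0 \cdot 29 \cdot 27 = 0 \cdot 27 = 0$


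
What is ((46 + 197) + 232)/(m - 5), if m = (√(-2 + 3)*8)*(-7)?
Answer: -475/61 ≈ -7.7869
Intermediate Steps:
m = -56 (m = (√1*8)*(-7) = (1*8)*(-7) = 8*(-7) = -56)
((46 + 197) + 232)/(m - 5) = ((46 + 197) + 232)/(-56 - 5) = (243 + 232)/(-61) = 475*(-1/61) = -475/61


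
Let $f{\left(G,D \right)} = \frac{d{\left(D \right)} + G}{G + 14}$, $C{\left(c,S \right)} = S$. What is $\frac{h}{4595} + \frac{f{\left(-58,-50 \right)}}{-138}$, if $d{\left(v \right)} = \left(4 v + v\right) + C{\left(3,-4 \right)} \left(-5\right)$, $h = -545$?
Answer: $- \frac{38605}{232507} \approx -0.16604$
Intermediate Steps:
$d{\left(v \right)} = 20 + 5 v$ ($d{\left(v \right)} = \left(4 v + v\right) - -20 = 5 v + 20 = 20 + 5 v$)
$f{\left(G,D \right)} = \frac{20 + G + 5 D}{14 + G}$ ($f{\left(G,D \right)} = \frac{\left(20 + 5 D\right) + G}{G + 14} = \frac{20 + G + 5 D}{14 + G}$)
$\frac{h}{4595} + \frac{f{\left(-58,-50 \right)}}{-138} = - \frac{545}{4595} + \frac{\frac{1}{14 - 58} \left(20 - 58 + 5 \left(-50\right)\right)}{-138} = \left(-545\right) \frac{1}{4595} + \frac{20 - 58 - 250}{-44} \left(- \frac{1}{138}\right) = - \frac{109}{919} + \left(- \frac{1}{44}\right) \left(-288\right) \left(- \frac{1}{138}\right) = - \frac{109}{919} + \frac{72}{11} \left(- \frac{1}{138}\right) = - \frac{109}{919} - \frac{12}{253} = - \frac{38605}{232507}$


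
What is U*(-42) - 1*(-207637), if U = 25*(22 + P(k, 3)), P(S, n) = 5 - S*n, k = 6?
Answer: 198187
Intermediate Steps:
P(S, n) = 5 - S*n
U = 225 (U = 25*(22 + (5 - 1*6*3)) = 25*(22 + (5 - 18)) = 25*(22 - 13) = 25*9 = 225)
U*(-42) - 1*(-207637) = 225*(-42) - 1*(-207637) = -9450 + 207637 = 198187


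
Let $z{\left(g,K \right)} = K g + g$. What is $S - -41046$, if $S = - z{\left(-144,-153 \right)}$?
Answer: $19158$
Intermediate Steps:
$z{\left(g,K \right)} = g + K g$
$S = -21888$ ($S = - \left(-144\right) \left(1 - 153\right) = - \left(-144\right) \left(-152\right) = \left(-1\right) 21888 = -21888$)
$S - -41046 = -21888 - -41046 = -21888 + 41046 = 19158$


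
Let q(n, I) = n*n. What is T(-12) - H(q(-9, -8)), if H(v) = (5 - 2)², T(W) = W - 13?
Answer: -34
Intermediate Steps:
T(W) = -13 + W
q(n, I) = n²
H(v) = 9 (H(v) = 3² = 9)
T(-12) - H(q(-9, -8)) = (-13 - 12) - 1*9 = -25 - 9 = -34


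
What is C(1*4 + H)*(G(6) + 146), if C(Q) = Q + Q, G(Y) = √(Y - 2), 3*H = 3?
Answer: 1480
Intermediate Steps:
H = 1 (H = (⅓)*3 = 1)
G(Y) = √(-2 + Y)
C(Q) = 2*Q
C(1*4 + H)*(G(6) + 146) = (2*(1*4 + 1))*(√(-2 + 6) + 146) = (2*(4 + 1))*(√4 + 146) = (2*5)*(2 + 146) = 10*148 = 1480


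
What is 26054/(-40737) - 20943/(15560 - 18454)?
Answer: 777754715/117892878 ≈ 6.5971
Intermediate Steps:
26054/(-40737) - 20943/(15560 - 18454) = 26054*(-1/40737) - 20943/(-2894) = -26054/40737 - 20943*(-1/2894) = -26054/40737 + 20943/2894 = 777754715/117892878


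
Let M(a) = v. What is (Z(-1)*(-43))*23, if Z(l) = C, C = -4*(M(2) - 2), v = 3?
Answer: 3956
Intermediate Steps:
M(a) = 3
C = -4 (C = -4*(3 - 2) = -4*1 = -4)
Z(l) = -4
(Z(-1)*(-43))*23 = -4*(-43)*23 = 172*23 = 3956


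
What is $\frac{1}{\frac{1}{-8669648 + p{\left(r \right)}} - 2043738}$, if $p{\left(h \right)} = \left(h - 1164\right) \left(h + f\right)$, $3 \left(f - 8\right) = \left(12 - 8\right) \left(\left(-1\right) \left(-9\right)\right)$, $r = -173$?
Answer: $- \frac{8465087}{17300419975207} \approx -4.893 \cdot 10^{-7}$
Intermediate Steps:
$f = 20$ ($f = 8 + \frac{\left(12 - 8\right) \left(\left(-1\right) \left(-9\right)\right)}{3} = 8 + \frac{4 \cdot 9}{3} = 8 + \frac{1}{3} \cdot 36 = 8 + 12 = 20$)
$p{\left(h \right)} = \left(-1164 + h\right) \left(20 + h\right)$ ($p{\left(h \right)} = \left(h - 1164\right) \left(h + 20\right) = \left(-1164 + h\right) \left(20 + h\right)$)
$\frac{1}{\frac{1}{-8669648 + p{\left(r \right)}} - 2043738} = \frac{1}{\frac{1}{-8669648 - \left(-174632 - 29929\right)} - 2043738} = \frac{1}{\frac{1}{-8669648 + \left(-23280 + 29929 + 197912\right)} - 2043738} = \frac{1}{\frac{1}{-8669648 + 204561} - 2043738} = \frac{1}{\frac{1}{-8465087} - 2043738} = \frac{1}{- \frac{1}{8465087} - 2043738} = \frac{1}{- \frac{17300419975207}{8465087}} = - \frac{8465087}{17300419975207}$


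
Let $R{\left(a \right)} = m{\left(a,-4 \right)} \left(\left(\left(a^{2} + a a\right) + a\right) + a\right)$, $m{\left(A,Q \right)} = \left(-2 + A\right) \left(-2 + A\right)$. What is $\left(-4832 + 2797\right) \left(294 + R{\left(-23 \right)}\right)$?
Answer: $-1287735790$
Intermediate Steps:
$m{\left(A,Q \right)} = \left(-2 + A\right)^{2}$
$R{\left(a \right)} = \left(-2 + a\right)^{2} \left(2 a + 2 a^{2}\right)$ ($R{\left(a \right)} = \left(-2 + a\right)^{2} \left(\left(\left(a^{2} + a a\right) + a\right) + a\right) = \left(-2 + a\right)^{2} \left(\left(\left(a^{2} + a^{2}\right) + a\right) + a\right) = \left(-2 + a\right)^{2} \left(\left(2 a^{2} + a\right) + a\right) = \left(-2 + a\right)^{2} \left(\left(a + 2 a^{2}\right) + a\right) = \left(-2 + a\right)^{2} \left(2 a + 2 a^{2}\right)$)
$\left(-4832 + 2797\right) \left(294 + R{\left(-23 \right)}\right) = \left(-4832 + 2797\right) \left(294 + 2 \left(-23\right) \left(-2 - 23\right)^{2} \left(1 - 23\right)\right) = - 2035 \left(294 + 2 \left(-23\right) \left(-25\right)^{2} \left(-22\right)\right) = - 2035 \left(294 + 2 \left(-23\right) 625 \left(-22\right)\right) = - 2035 \left(294 + 632500\right) = \left(-2035\right) 632794 = -1287735790$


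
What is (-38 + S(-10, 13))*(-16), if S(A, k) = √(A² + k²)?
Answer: 608 - 16*√269 ≈ 345.58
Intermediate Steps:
(-38 + S(-10, 13))*(-16) = (-38 + √((-10)² + 13²))*(-16) = (-38 + √(100 + 169))*(-16) = (-38 + √269)*(-16) = 608 - 16*√269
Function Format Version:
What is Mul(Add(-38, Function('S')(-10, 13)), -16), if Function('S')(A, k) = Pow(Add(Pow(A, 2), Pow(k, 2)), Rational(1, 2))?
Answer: Add(608, Mul(-16, Pow(269, Rational(1, 2)))) ≈ 345.58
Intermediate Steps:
Mul(Add(-38, Function('S')(-10, 13)), -16) = Mul(Add(-38, Pow(Add(Pow(-10, 2), Pow(13, 2)), Rational(1, 2))), -16) = Mul(Add(-38, Pow(Add(100, 169), Rational(1, 2))), -16) = Mul(Add(-38, Pow(269, Rational(1, 2))), -16) = Add(608, Mul(-16, Pow(269, Rational(1, 2))))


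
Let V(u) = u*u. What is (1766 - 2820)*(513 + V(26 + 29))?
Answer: -3729052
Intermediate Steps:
V(u) = u²
(1766 - 2820)*(513 + V(26 + 29)) = (1766 - 2820)*(513 + (26 + 29)²) = -1054*(513 + 55²) = -1054*(513 + 3025) = -1054*3538 = -3729052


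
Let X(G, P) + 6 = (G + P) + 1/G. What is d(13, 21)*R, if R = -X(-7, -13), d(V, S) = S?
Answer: 549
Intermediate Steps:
X(G, P) = -6 + G + P + 1/G (X(G, P) = -6 + ((G + P) + 1/G) = -6 + (G + P + 1/G) = -6 + G + P + 1/G)
R = 183/7 (R = -(-6 - 7 - 13 + 1/(-7)) = -(-6 - 7 - 13 - ⅐) = -1*(-183/7) = 183/7 ≈ 26.143)
d(13, 21)*R = 21*(183/7) = 549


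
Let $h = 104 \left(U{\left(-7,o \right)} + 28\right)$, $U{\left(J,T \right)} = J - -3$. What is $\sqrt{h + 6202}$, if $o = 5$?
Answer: $\sqrt{8698} \approx 93.263$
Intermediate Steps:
$U{\left(J,T \right)} = 3 + J$ ($U{\left(J,T \right)} = J + 3 = 3 + J$)
$h = 2496$ ($h = 104 \left(\left(3 - 7\right) + 28\right) = 104 \left(-4 + 28\right) = 104 \cdot 24 = 2496$)
$\sqrt{h + 6202} = \sqrt{2496 + 6202} = \sqrt{8698}$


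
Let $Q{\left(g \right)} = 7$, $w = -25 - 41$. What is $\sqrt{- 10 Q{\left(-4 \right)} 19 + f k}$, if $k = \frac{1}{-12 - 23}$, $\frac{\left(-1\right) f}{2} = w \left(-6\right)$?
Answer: $\frac{i \sqrt{1601530}}{35} \approx 36.158 i$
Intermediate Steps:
$w = -66$ ($w = -25 - 41 = -66$)
$f = -792$ ($f = - 2 \left(\left(-66\right) \left(-6\right)\right) = \left(-2\right) 396 = -792$)
$k = - \frac{1}{35}$ ($k = \frac{1}{-35} = - \frac{1}{35} \approx -0.028571$)
$\sqrt{- 10 Q{\left(-4 \right)} 19 + f k} = \sqrt{\left(-10\right) 7 \cdot 19 - - \frac{792}{35}} = \sqrt{\left(-70\right) 19 + \frac{792}{35}} = \sqrt{-1330 + \frac{792}{35}} = \sqrt{- \frac{45758}{35}} = \frac{i \sqrt{1601530}}{35}$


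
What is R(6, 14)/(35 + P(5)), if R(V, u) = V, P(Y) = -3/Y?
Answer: 15/86 ≈ 0.17442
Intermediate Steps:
R(6, 14)/(35 + P(5)) = 6/(35 - 3/5) = 6/(35 - 3*⅕) = 6/(35 - ⅗) = 6/(172/5) = (5/172)*6 = 15/86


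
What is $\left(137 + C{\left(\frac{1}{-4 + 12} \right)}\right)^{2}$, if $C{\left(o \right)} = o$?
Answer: $\frac{1203409}{64} \approx 18803.0$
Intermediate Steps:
$\left(137 + C{\left(\frac{1}{-4 + 12} \right)}\right)^{2} = \left(137 + \frac{1}{-4 + 12}\right)^{2} = \left(137 + \frac{1}{8}\right)^{2} = \left(\frac{1097}{8}\right)^{2} = \frac{1203409}{64}$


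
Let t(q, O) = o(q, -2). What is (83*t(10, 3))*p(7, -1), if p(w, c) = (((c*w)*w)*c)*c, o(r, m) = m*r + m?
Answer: 89474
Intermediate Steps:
o(r, m) = m + m*r
t(q, O) = -2 - 2*q (t(q, O) = -2*(1 + q) = -2 - 2*q)
p(w, c) = c³*w² (p(w, c) = ((c*w²)*c)*c = (c²*w²)*c = c³*w²)
(83*t(10, 3))*p(7, -1) = (83*(-2 - 2*10))*((-1)³*7²) = (83*(-2 - 20))*(-1*49) = (83*(-22))*(-49) = -1826*(-49) = 89474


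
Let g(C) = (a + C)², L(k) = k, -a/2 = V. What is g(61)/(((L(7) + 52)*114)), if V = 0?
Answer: 3721/6726 ≈ 0.55323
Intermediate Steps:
a = 0 (a = -2*0 = 0)
g(C) = C² (g(C) = (0 + C)² = C²)
g(61)/(((L(7) + 52)*114)) = 61²/(((7 + 52)*114)) = 3721/((59*114)) = 3721/6726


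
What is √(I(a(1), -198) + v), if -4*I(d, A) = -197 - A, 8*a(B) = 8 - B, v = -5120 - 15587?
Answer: I*√82829/2 ≈ 143.9*I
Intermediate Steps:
v = -20707
a(B) = 1 - B/8 (a(B) = (8 - B)/8 = 1 - B/8)
I(d, A) = 197/4 + A/4 (I(d, A) = -(-197 - A)/4 = 197/4 + A/4)
√(I(a(1), -198) + v) = √((197/4 + (¼)*(-198)) - 20707) = √((197/4 - 99/2) - 20707) = √(-¼ - 20707) = √(-82829/4) = I*√82829/2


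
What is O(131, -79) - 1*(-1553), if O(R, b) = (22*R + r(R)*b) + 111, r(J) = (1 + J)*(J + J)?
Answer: -2727590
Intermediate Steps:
r(J) = 2*J*(1 + J) (r(J) = (1 + J)*(2*J) = 2*J*(1 + J))
O(R, b) = 111 + 22*R + 2*R*b*(1 + R) (O(R, b) = (22*R + (2*R*(1 + R))*b) + 111 = (22*R + 2*R*b*(1 + R)) + 111 = 111 + 22*R + 2*R*b*(1 + R))
O(131, -79) - 1*(-1553) = (111 + 22*131 + 2*131*(-79)*(1 + 131)) - 1*(-1553) = (111 + 2882 + 2*131*(-79)*132) + 1553 = (111 + 2882 - 2732136) + 1553 = -2729143 + 1553 = -2727590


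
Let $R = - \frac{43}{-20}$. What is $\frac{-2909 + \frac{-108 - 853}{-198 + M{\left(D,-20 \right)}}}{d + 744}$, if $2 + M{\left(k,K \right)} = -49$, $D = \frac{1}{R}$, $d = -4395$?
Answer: $\frac{723380}{909099} \approx 0.79571$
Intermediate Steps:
$R = \frac{43}{20}$ ($R = \left(-43\right) \left(- \frac{1}{20}\right) = \frac{43}{20} \approx 2.15$)
$D = \frac{20}{43}$ ($D = \frac{1}{\frac{43}{20}} = \frac{20}{43} \approx 0.46512$)
$M{\left(k,K \right)} = -51$ ($M{\left(k,K \right)} = -2 - 49 = -51$)
$\frac{-2909 + \frac{-108 - 853}{-198 + M{\left(D,-20 \right)}}}{d + 744} = \frac{-2909 + \frac{-108 - 853}{-198 - 51}}{-4395 + 744} = \frac{-2909 - \frac{961}{-249}}{-3651} = \left(-2909 - - \frac{961}{249}\right) \left(- \frac{1}{3651}\right) = \left(-2909 + \frac{961}{249}\right) \left(- \frac{1}{3651}\right) = \left(- \frac{723380}{249}\right) \left(- \frac{1}{3651}\right) = \frac{723380}{909099}$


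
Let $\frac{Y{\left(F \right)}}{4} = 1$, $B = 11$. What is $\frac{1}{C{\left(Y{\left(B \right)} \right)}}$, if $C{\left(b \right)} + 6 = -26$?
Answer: $- \frac{1}{32} \approx -0.03125$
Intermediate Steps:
$Y{\left(F \right)} = 4$ ($Y{\left(F \right)} = 4 \cdot 1 = 4$)
$C{\left(b \right)} = -32$ ($C{\left(b \right)} = -6 - 26 = -32$)
$\frac{1}{C{\left(Y{\left(B \right)} \right)}} = \frac{1}{-32} = - \frac{1}{32}$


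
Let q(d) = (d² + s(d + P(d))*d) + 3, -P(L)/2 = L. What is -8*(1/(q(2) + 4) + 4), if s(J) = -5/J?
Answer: -65/2 ≈ -32.500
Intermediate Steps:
P(L) = -2*L
q(d) = 8 + d² (q(d) = (d² + (-5/(d - 2*d))*d) + 3 = (d² + (-5*(-1/d))*d) + 3 = (d² + (-(-5)/d)*d) + 3 = (d² + (5/d)*d) + 3 = (d² + 5) + 3 = (5 + d²) + 3 = 8 + d²)
-8*(1/(q(2) + 4) + 4) = -8*(1/((8 + 2²) + 4) + 4) = -8*(1/((8 + 4) + 4) + 4) = -8*(1/(12 + 4) + 4) = -8*(1/16 + 4) = -8*65/16 = -65/2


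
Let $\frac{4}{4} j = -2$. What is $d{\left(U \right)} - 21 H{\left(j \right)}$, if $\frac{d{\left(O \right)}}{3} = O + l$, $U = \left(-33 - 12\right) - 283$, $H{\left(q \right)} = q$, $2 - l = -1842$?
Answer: $4590$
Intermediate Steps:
$j = -2$
$l = 1844$ ($l = 2 - -1842 = 2 + 1842 = 1844$)
$U = -328$ ($U = -45 - 283 = -328$)
$d{\left(O \right)} = 5532 + 3 O$ ($d{\left(O \right)} = 3 \left(O + 1844\right) = 3 \left(1844 + O\right) = 5532 + 3 O$)
$d{\left(U \right)} - 21 H{\left(j \right)} = \left(5532 + 3 \left(-328\right)\right) - -42 = \left(5532 - 984\right) + 42 = 4548 + 42 = 4590$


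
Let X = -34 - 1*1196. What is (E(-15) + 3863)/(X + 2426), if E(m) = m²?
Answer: 1022/299 ≈ 3.4181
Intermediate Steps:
X = -1230 (X = -34 - 1196 = -1230)
(E(-15) + 3863)/(X + 2426) = ((-15)² + 3863)/(-1230 + 2426) = (225 + 3863)/1196 = 4088*(1/1196) = 1022/299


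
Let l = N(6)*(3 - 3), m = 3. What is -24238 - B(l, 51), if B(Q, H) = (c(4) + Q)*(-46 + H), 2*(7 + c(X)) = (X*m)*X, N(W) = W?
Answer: -24323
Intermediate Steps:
l = 0 (l = 6*(3 - 3) = 6*0 = 0)
c(X) = -7 + 3*X²/2 (c(X) = -7 + ((X*3)*X)/2 = -7 + ((3*X)*X)/2 = -7 + (3*X²)/2 = -7 + 3*X²/2)
B(Q, H) = (-46 + H)*(17 + Q) (B(Q, H) = ((-7 + (3/2)*4²) + Q)*(-46 + H) = ((-7 + (3/2)*16) + Q)*(-46 + H) = ((-7 + 24) + Q)*(-46 + H) = (17 + Q)*(-46 + H) = (-46 + H)*(17 + Q))
-24238 - B(l, 51) = -24238 - (-782 - 46*0 + 17*51 + 51*0) = -24238 - (-782 + 0 + 867 + 0) = -24238 - 1*85 = -24238 - 85 = -24323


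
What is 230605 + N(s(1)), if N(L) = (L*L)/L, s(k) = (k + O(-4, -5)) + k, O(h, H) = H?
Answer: 230602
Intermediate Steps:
s(k) = -5 + 2*k (s(k) = (k - 5) + k = (-5 + k) + k = -5 + 2*k)
N(L) = L (N(L) = L²/L = L)
230605 + N(s(1)) = 230605 + (-5 + 2*1) = 230605 + (-5 + 2) = 230605 - 3 = 230602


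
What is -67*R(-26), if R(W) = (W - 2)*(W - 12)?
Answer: -71288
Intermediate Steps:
R(W) = (-12 + W)*(-2 + W) (R(W) = (-2 + W)*(-12 + W) = (-12 + W)*(-2 + W))
-67*R(-26) = -67*(24 + (-26)² - 14*(-26)) = -67*(24 + 676 + 364) = -67*1064 = -71288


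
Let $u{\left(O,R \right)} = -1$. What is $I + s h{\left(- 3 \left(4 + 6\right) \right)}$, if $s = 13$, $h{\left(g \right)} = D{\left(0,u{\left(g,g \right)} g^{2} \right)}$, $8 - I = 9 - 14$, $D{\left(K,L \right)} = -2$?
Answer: $-13$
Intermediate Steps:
$I = 13$ ($I = 8 - \left(9 - 14\right) = 8 - -5 = 8 + 5 = 13$)
$h{\left(g \right)} = -2$
$I + s h{\left(- 3 \left(4 + 6\right) \right)} = 13 + 13 \left(-2\right) = 13 - 26 = -13$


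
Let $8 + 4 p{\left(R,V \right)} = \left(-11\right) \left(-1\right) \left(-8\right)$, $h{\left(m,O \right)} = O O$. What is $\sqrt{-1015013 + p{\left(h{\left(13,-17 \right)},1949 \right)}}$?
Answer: $i \sqrt{1015037} \approx 1007.5 i$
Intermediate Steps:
$h{\left(m,O \right)} = O^{2}$
$p{\left(R,V \right)} = -24$ ($p{\left(R,V \right)} = -2 + \frac{\left(-11\right) \left(-1\right) \left(-8\right)}{4} = -2 + \frac{11 \left(-8\right)}{4} = -2 + \frac{1}{4} \left(-88\right) = -2 - 22 = -24$)
$\sqrt{-1015013 + p{\left(h{\left(13,-17 \right)},1949 \right)}} = \sqrt{-1015013 - 24} = \sqrt{-1015037} = i \sqrt{1015037}$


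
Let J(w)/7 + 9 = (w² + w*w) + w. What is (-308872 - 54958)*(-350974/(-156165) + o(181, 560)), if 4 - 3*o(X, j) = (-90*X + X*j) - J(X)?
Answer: -1419675468225044/31233 ≈ -4.5454e+10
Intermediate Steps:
J(w) = -63 + 7*w + 14*w² (J(w) = -63 + 7*((w² + w*w) + w) = -63 + 7*((w² + w²) + w) = -63 + 7*(2*w² + w) = -63 + 7*(w + 2*w²) = -63 + (7*w + 14*w²) = -63 + 7*w + 14*w²)
o(X, j) = -59/3 + 14*X²/3 + 97*X/3 - X*j/3 (o(X, j) = 4/3 - ((-90*X + X*j) - (-63 + 7*X + 14*X²))/3 = 4/3 - ((-90*X + X*j) + (63 - 14*X² - 7*X))/3 = 4/3 - (63 - 97*X - 14*X² + X*j)/3 = 4/3 + (-21 + 14*X²/3 + 97*X/3 - X*j/3) = -59/3 + 14*X²/3 + 97*X/3 - X*j/3)
(-308872 - 54958)*(-350974/(-156165) + o(181, 560)) = (-308872 - 54958)*(-350974/(-156165) + (-59/3 + (14/3)*181² + (97/3)*181 - ⅓*181*560)) = -363830*(-350974*(-1/156165) + (-59/3 + (14/3)*32761 + 17557/3 - 101360/3)) = -363830*(350974/156165 + (-59/3 + 458654/3 + 17557/3 - 101360/3)) = -363830*(350974/156165 + 374792/3) = -363830*19510148534/156165 = -1419675468225044/31233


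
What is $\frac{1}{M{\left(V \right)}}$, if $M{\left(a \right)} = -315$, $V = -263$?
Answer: $- \frac{1}{315} \approx -0.0031746$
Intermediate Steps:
$\frac{1}{M{\left(V \right)}} = \frac{1}{-315} = - \frac{1}{315}$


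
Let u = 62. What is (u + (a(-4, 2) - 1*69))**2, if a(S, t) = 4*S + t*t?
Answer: 361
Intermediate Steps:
a(S, t) = t**2 + 4*S (a(S, t) = 4*S + t**2 = t**2 + 4*S)
(u + (a(-4, 2) - 1*69))**2 = (62 + ((2**2 + 4*(-4)) - 1*69))**2 = (62 + ((4 - 16) - 69))**2 = (62 + (-12 - 69))**2 = (62 - 81)**2 = (-19)**2 = 361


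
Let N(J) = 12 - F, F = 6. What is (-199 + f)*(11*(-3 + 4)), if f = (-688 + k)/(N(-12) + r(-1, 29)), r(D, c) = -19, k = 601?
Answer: -27500/13 ≈ -2115.4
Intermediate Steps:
N(J) = 6 (N(J) = 12 - 1*6 = 12 - 6 = 6)
f = 87/13 (f = (-688 + 601)/(6 - 19) = -87/(-13) = -87*(-1/13) = 87/13 ≈ 6.6923)
(-199 + f)*(11*(-3 + 4)) = (-199 + 87/13)*(11*(-3 + 4)) = -27500/13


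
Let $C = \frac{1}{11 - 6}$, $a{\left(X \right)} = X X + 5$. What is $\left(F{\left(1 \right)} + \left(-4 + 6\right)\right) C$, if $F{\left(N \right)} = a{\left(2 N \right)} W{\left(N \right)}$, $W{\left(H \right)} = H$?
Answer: $\frac{11}{5} \approx 2.2$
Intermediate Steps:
$a{\left(X \right)} = 5 + X^{2}$ ($a{\left(X \right)} = X^{2} + 5 = 5 + X^{2}$)
$F{\left(N \right)} = N \left(5 + 4 N^{2}\right)$ ($F{\left(N \right)} = \left(5 + \left(2 N\right)^{2}\right) N = \left(5 + 4 N^{2}\right) N = N \left(5 + 4 N^{2}\right)$)
$C = \frac{1}{5} \approx 0.2$
$\left(F{\left(1 \right)} + \left(-4 + 6\right)\right) C = \left(1 \left(5 + 4 \cdot 1^{2}\right) + \left(-4 + 6\right)\right) \frac{1}{5} = \left(1 \left(5 + 4 \cdot 1\right) + 2\right) \frac{1}{5} = \left(1 \left(5 + 4\right) + 2\right) \frac{1}{5} = \left(1 \cdot 9 + 2\right) \frac{1}{5} = \left(9 + 2\right) \frac{1}{5} = 11 \cdot \frac{1}{5} = \frac{11}{5}$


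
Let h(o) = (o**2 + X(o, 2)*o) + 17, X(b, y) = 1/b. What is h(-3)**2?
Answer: 729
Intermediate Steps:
h(o) = 18 + o**2 (h(o) = (o**2 + o/o) + 17 = (o**2 + 1) + 17 = (1 + o**2) + 17 = 18 + o**2)
h(-3)**2 = (18 + (-3)**2)**2 = (18 + 9)**2 = 27**2 = 729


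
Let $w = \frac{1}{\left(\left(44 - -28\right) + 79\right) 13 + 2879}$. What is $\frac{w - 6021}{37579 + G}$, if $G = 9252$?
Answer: $- \frac{29153681}{226755702} \approx -0.12857$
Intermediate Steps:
$w = \frac{1}{4842}$ ($w = \frac{1}{\left(\left(44 + 28\right) + 79\right) 13 + 2879} = \frac{1}{\left(72 + 79\right) 13 + 2879} = \frac{1}{151 \cdot 13 + 2879} = \frac{1}{1963 + 2879} = \frac{1}{4842} \approx 0.00020653$)
$\frac{w - 6021}{37579 + G} = \frac{\frac{1}{4842} - 6021}{37579 + 9252} = - \frac{29153681}{4842 \cdot 46831} = \left(- \frac{29153681}{4842}\right) \frac{1}{46831} = - \frac{29153681}{226755702}$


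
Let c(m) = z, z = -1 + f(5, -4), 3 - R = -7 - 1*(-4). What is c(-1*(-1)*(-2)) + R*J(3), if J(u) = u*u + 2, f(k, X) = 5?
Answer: 70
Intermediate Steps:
J(u) = 2 + u² (J(u) = u² + 2 = 2 + u²)
R = 6 (R = 3 - (-7 - 1*(-4)) = 3 - (-7 + 4) = 3 - 1*(-3) = 3 + 3 = 6)
z = 4 (z = -1 + 5 = 4)
c(m) = 4
c(-1*(-1)*(-2)) + R*J(3) = 4 + 6*(2 + 3²) = 4 + 6*(2 + 9) = 4 + 6*11 = 4 + 66 = 70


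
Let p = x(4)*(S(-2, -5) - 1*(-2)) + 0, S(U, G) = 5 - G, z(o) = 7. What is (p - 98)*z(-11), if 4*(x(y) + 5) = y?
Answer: -1022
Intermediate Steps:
x(y) = -5 + y/4
p = -48 (p = (-5 + (¼)*4)*((5 - 1*(-5)) - 1*(-2)) + 0 = (-5 + 1)*((5 + 5) + 2) + 0 = -4*(10 + 2) + 0 = -4*12 + 0 = -48 + 0 = -48)
(p - 98)*z(-11) = (-48 - 98)*7 = -146*7 = -1022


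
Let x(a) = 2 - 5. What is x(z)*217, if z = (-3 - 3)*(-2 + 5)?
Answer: -651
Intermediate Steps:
z = -18 (z = -6*3 = -18)
x(a) = -3
x(z)*217 = -3*217 = -651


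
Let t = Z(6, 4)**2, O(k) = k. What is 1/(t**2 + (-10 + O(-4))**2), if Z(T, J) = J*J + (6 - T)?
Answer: 1/65732 ≈ 1.5213e-5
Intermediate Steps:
Z(T, J) = 6 + J**2 - T (Z(T, J) = J**2 + (6 - T) = 6 + J**2 - T)
t = 256 (t = (6 + 4**2 - 1*6)**2 = (6 + 16 - 6)**2 = 16**2 = 256)
1/(t**2 + (-10 + O(-4))**2) = 1/(256**2 + (-10 - 4)**2) = 1/(65536 + (-14)**2) = 1/(65536 + 196) = 1/65732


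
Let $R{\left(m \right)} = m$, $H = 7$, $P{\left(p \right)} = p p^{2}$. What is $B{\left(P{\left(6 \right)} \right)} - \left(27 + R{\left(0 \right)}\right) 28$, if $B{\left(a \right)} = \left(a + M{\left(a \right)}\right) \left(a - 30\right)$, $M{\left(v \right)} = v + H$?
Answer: $80898$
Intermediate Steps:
$P{\left(p \right)} = p^{3}$
$M{\left(v \right)} = 7 + v$ ($M{\left(v \right)} = v + 7 = 7 + v$)
$B{\left(a \right)} = \left(-30 + a\right) \left(7 + 2 a\right)$ ($B{\left(a \right)} = \left(a + \left(7 + a\right)\right) \left(a - 30\right) = \left(7 + 2 a\right) \left(-30 + a\right) = \left(-30 + a\right) \left(7 + 2 a\right)$)
$B{\left(P{\left(6 \right)} \right)} - \left(27 + R{\left(0 \right)}\right) 28 = \left(-210 - 53 \cdot 6^{3} + 2 \left(6^{3}\right)^{2}\right) - \left(27 + 0\right) 28 = \left(-210 - 11448 + 2 \cdot 216^{2}\right) - 27 \cdot 28 = \left(-210 - 11448 + 2 \cdot 46656\right) - 756 = \left(-210 - 11448 + 93312\right) - 756 = 81654 - 756 = 80898$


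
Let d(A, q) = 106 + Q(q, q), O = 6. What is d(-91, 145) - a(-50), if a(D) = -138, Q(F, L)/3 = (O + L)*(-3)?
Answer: -1115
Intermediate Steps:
Q(F, L) = -54 - 9*L (Q(F, L) = 3*((6 + L)*(-3)) = 3*(-18 - 3*L) = -54 - 9*L)
d(A, q) = 52 - 9*q (d(A, q) = 106 + (-54 - 9*q) = 52 - 9*q)
d(-91, 145) - a(-50) = (52 - 9*145) - 1*(-138) = (52 - 1305) + 138 = -1253 + 138 = -1115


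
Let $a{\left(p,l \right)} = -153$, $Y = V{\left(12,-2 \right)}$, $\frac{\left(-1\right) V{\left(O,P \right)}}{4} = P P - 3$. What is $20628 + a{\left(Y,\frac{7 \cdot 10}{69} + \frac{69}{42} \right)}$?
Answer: $20475$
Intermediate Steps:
$V{\left(O,P \right)} = 12 - 4 P^{2}$ ($V{\left(O,P \right)} = - 4 \left(P P - 3\right) = - 4 \left(P^{2} - 3\right) = - 4 \left(-3 + P^{2}\right) = 12 - 4 P^{2}$)
$Y = -4$ ($Y = 12 - 4 \left(-2\right)^{2} = 12 - 16 = -4$)
$20628 + a{\left(Y,\frac{7 \cdot 10}{69} + \frac{69}{42} \right)} = 20628 - 153 = 20475$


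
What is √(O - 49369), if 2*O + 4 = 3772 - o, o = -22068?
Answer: I*√36451 ≈ 190.92*I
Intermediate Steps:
O = 12918 (O = -2 + (3772 - 1*(-22068))/2 = -2 + (3772 + 22068)/2 = -2 + (½)*25840 = -2 + 12920 = 12918)
√(O - 49369) = √(12918 - 49369) = √(-36451) = I*√36451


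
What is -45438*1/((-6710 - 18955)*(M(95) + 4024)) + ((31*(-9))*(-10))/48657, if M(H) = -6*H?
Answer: 13863097537/239627372215 ≈ 0.057853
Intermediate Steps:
-45438*1/((-6710 - 18955)*(M(95) + 4024)) + ((31*(-9))*(-10))/48657 = -45438*1/((-6710 - 18955)*(-6*95 + 4024)) + ((31*(-9))*(-10))/48657 = -45438*(-1/(25665*(-570 + 4024))) - 279*(-10)*(1/48657) = -45438/((-25665*3454)) + 2790*(1/48657) = -45438/(-88646910) + 930/16219 = -45438*(-1/88646910) + 930/16219 = 7573/14774485 + 930/16219 = 13863097537/239627372215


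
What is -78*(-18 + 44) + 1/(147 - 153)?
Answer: -12169/6 ≈ -2028.2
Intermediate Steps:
-78*(-18 + 44) + 1/(147 - 153) = -78*26 + 1/(-6) = -2028 - ⅙ = -12169/6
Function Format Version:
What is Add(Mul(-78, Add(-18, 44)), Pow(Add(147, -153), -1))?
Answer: Rational(-12169, 6) ≈ -2028.2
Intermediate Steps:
Add(Mul(-78, Add(-18, 44)), Pow(Add(147, -153), -1)) = Add(Mul(-78, 26), Pow(-6, -1)) = Add(-2028, Rational(-1, 6)) = Rational(-12169, 6)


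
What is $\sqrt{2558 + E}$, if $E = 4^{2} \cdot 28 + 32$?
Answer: $7 \sqrt{62} \approx 55.118$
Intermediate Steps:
$E = 480$ ($E = 16 \cdot 28 + 32 = 448 + 32 = 480$)
$\sqrt{2558 + E} = \sqrt{2558 + 480} = \sqrt{3038} = 7 \sqrt{62}$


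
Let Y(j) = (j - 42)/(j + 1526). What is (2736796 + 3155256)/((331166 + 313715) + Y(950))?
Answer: 1823590094/199590783 ≈ 9.1366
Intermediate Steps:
Y(j) = (-42 + j)/(1526 + j)
(2736796 + 3155256)/((331166 + 313715) + Y(950)) = (2736796 + 3155256)/((331166 + 313715) + (-42 + 950)/(1526 + 950)) = 5892052/(644881 + 908/2476) = 5892052/(644881 + (1/2476)*908) = 5892052/(644881 + 227/619) = 5892052/(399181566/619) = 5892052*(619/399181566) = 1823590094/199590783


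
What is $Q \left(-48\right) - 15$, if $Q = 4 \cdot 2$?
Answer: $-399$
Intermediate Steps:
$Q = 8$
$Q \left(-48\right) - 15 = 8 \left(-48\right) - 15 = -384 - 15 = -399$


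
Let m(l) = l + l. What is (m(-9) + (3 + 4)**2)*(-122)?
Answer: -3782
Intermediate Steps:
m(l) = 2*l
(m(-9) + (3 + 4)**2)*(-122) = (2*(-9) + (3 + 4)**2)*(-122) = (-18 + 7**2)*(-122) = (-18 + 49)*(-122) = 31*(-122) = -3782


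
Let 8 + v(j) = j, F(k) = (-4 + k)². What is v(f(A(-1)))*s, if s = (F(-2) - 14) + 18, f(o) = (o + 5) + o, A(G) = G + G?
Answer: -280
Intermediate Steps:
A(G) = 2*G
f(o) = 5 + 2*o (f(o) = (5 + o) + o = 5 + 2*o)
v(j) = -8 + j
s = 40 (s = ((-4 - 2)² - 14) + 18 = ((-6)² - 14) + 18 = (36 - 14) + 18 = 22 + 18 = 40)
v(f(A(-1)))*s = (-8 + (5 + 2*(2*(-1))))*40 = (-8 + (5 + 2*(-2)))*40 = (-8 + (5 - 4))*40 = (-8 + 1)*40 = -7*40 = -280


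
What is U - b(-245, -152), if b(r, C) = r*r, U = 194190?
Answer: 134165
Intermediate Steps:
b(r, C) = r²
U - b(-245, -152) = 194190 - 1*(-245)² = 194190 - 1*60025 = 194190 - 60025 = 134165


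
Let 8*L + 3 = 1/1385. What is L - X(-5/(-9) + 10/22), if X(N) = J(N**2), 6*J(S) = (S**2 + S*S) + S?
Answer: -1424035073831/1596510568620 ≈ -0.89197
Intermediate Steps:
J(S) = S**2/3 + S/6 (J(S) = ((S**2 + S*S) + S)/6 = ((S**2 + S**2) + S)/6 = (2*S**2 + S)/6 = (S + 2*S**2)/6 = S**2/3 + S/6)
X(N) = N**2*(1 + 2*N**2)/6
L = -2077/5540 (L = -3/8 + (1/8)/1385 = -3/8 + (1/8)*(1/1385) = -3/8 + 1/11080 = -2077/5540 ≈ -0.37491)
L - X(-5/(-9) + 10/22) = -2077/5540 - ((-5/(-9) + 10/22)**4/3 + (-5/(-9) + 10/22)**2/6) = -2077/5540 - ((-5*(-1/9) + 10*(1/22))**4/3 + (-5*(-1/9) + 10*(1/22))**2/6) = -2077/5540 - ((5/9 + 5/11)**4/3 + (5/9 + 5/11)**2/6) = -2077/5540 - ((100/99)**4/3 + (100/99)**2/6) = -2077/5540 - ((1/3)*(100000000/96059601) + (1/6)*(10000/9801)) = -2077/5540 - (100000000/288178803 + 5000/29403) = -2077/5540 - 1*149005000/288178803 = -2077/5540 - 149005000/288178803 = -1424035073831/1596510568620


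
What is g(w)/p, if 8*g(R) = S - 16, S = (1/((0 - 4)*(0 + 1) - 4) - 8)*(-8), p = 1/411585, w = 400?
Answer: 20167665/8 ≈ 2.5210e+6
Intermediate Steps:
p = 1/411585 ≈ 2.4296e-6
S = 65 (S = (1/(-4*1 - 4) - 8)*(-8) = (1/(-4 - 4) - 8)*(-8) = (1/(-8) - 8)*(-8) = (-⅛ - 8)*(-8) = -65/8*(-8) = 65)
g(R) = 49/8 (g(R) = (65 - 16)/8 = (⅛)*49 = 49/8)
g(w)/p = 49/(8*(1/411585)) = (49/8)*411585 = 20167665/8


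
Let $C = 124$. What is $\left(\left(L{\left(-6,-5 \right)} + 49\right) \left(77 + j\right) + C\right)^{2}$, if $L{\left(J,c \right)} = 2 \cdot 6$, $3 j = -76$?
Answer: $\frac{96569929}{9} \approx 1.073 \cdot 10^{7}$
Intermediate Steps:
$j = - \frac{76}{3}$ ($j = \frac{1}{3} \left(-76\right) = - \frac{76}{3} \approx -25.333$)
$L{\left(J,c \right)} = 12$
$\left(\left(L{\left(-6,-5 \right)} + 49\right) \left(77 + j\right) + C\right)^{2} = \left(\left(12 + 49\right) \left(77 - \frac{76}{3}\right) + 124\right)^{2} = \left(61 \cdot \frac{155}{3} + 124\right)^{2} = \left(\frac{9455}{3} + 124\right)^{2} = \left(\frac{9827}{3}\right)^{2} = \frac{96569929}{9}$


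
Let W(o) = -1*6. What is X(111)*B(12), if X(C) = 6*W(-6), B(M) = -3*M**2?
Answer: 15552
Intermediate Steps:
W(o) = -6
X(C) = -36 (X(C) = 6*(-6) = -36)
X(111)*B(12) = -(-108)*12**2 = -(-108)*144 = -36*(-432) = 15552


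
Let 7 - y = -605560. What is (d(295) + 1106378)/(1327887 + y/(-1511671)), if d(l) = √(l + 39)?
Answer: 836239768819/1003663831805 + 1511671*√334/2007327663610 ≈ 0.83320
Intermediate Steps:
y = 605567 (y = 7 - 1*(-605560) = 7 + 605560 = 605567)
d(l) = √(39 + l)
(d(295) + 1106378)/(1327887 + y/(-1511671)) = (√(39 + 295) + 1106378)/(1327887 + 605567/(-1511671)) = (√334 + 1106378)/(1327887 + 605567*(-1/1511671)) = (1106378 + √334)/(1327887 - 605567/1511671) = (1106378 + √334)/(2007327663610/1511671) = (1106378 + √334)*(1511671/2007327663610) = 836239768819/1003663831805 + 1511671*√334/2007327663610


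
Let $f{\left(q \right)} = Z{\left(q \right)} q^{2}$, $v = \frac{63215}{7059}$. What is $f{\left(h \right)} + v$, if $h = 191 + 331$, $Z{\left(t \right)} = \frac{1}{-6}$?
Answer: $- \frac{320514211}{7059} \approx -45405.0$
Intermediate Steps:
$Z{\left(t \right)} = - \frac{1}{6}$
$h = 522$
$v = \frac{63215}{7059}$ ($v = 63215 \cdot \frac{1}{7059} = \frac{63215}{7059} \approx 8.9552$)
$f{\left(q \right)} = - \frac{q^{2}}{6}$
$f{\left(h \right)} + v = - \frac{522^{2}}{6} + \frac{63215}{7059} = \left(- \frac{1}{6}\right) 272484 + \frac{63215}{7059} = -45414 + \frac{63215}{7059} = - \frac{320514211}{7059}$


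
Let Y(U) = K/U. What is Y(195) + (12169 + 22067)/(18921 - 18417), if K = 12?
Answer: 61871/910 ≈ 67.990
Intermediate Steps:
Y(U) = 12/U
Y(195) + (12169 + 22067)/(18921 - 18417) = 12/195 + (12169 + 22067)/(18921 - 18417) = 12*(1/195) + 34236/504 = 4/65 + 34236*(1/504) = 4/65 + 951/14 = 61871/910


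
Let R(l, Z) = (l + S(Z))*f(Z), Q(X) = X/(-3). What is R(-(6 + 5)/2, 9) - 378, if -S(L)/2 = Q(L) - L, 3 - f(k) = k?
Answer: -489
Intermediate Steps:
Q(X) = -X/3 (Q(X) = X*(-⅓) = -X/3)
f(k) = 3 - k
S(L) = 8*L/3 (S(L) = -2*(-L/3 - L) = -(-8)*L/3 = 8*L/3)
R(l, Z) = (3 - Z)*(l + 8*Z/3) (R(l, Z) = (l + 8*Z/3)*(3 - Z) = (3 - Z)*(l + 8*Z/3))
R(-(6 + 5)/2, 9) - 378 = -(-3 + 9)*(3*(-(6 + 5)/2) + 8*9)/3 - 378 = -⅓*6*(3*(-1*11*(½)) + 72) - 378 = -⅓*6*(3*(-11*½) + 72) - 378 = -⅓*6*(3*(-11/2) + 72) - 378 = -⅓*6*(-33/2 + 72) - 378 = -⅓*6*111/2 - 378 = -111 - 378 = -489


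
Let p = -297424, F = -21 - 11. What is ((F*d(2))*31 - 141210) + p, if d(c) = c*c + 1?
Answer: -443594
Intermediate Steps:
d(c) = 1 + c² (d(c) = c² + 1 = 1 + c²)
F = -32
((F*d(2))*31 - 141210) + p = (-32*(1 + 2²)*31 - 141210) - 297424 = (-32*(1 + 4)*31 - 141210) - 297424 = (-32*5*31 - 141210) - 297424 = (-160*31 - 141210) - 297424 = (-4960 - 141210) - 297424 = -146170 - 297424 = -443594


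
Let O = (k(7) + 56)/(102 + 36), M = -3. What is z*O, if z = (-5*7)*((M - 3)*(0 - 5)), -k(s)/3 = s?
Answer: -6125/23 ≈ -266.30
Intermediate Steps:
k(s) = -3*s
O = 35/138 (O = (-3*7 + 56)/(102 + 36) = (-21 + 56)/138 = 35*(1/138) = 35/138 ≈ 0.25362)
z = -1050 (z = (-5*7)*((-3 - 3)*(0 - 5)) = -(-210)*(-5) = -35*30 = -1050)
z*O = -1050*35/138 = -6125/23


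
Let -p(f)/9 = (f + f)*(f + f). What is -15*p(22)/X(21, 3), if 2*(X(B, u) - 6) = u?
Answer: 34848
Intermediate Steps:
p(f) = -36*f**2 (p(f) = -9*(f + f)*(f + f) = -9*2*f*2*f = -36*f**2)
X(B, u) = 6 + u/2
-15*p(22)/X(21, 3) = -15*(-36*22**2)/(6 + (1/2)*3) = -15*(-36*484)/(6 + 3/2) = -(-261360)/15/2 = -(-261360)*2/15 = -15*(-11616/5) = 34848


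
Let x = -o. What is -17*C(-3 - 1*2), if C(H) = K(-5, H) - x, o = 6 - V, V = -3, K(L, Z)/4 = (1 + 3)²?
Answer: -1241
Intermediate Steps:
K(L, Z) = 64 (K(L, Z) = 4*(1 + 3)² = 4*4² = 4*16 = 64)
o = 9 (o = 6 - 1*(-3) = 6 + 3 = 9)
x = -9 (x = -1*9 = -9)
C(H) = 73 (C(H) = 64 - 1*(-9) = 64 + 9 = 73)
-17*C(-3 - 1*2) = -17*73 = -1241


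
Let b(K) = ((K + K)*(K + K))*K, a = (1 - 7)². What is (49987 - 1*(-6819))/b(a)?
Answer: 28403/93312 ≈ 0.30439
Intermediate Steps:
a = 36 (a = (-6)² = 36)
b(K) = 4*K³ (b(K) = ((2*K)*(2*K))*K = (4*K²)*K = 4*K³)
(49987 - 1*(-6819))/b(a) = (49987 - 1*(-6819))/((4*36³)) = (49987 + 6819)/((4*46656)) = 56806/186624 = 56806*(1/186624) = 28403/93312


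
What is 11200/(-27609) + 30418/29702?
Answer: 253574081/410021259 ≈ 0.61844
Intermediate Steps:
11200/(-27609) + 30418/29702 = 11200*(-1/27609) + 30418*(1/29702) = -11200/27609 + 15209/14851 = 253574081/410021259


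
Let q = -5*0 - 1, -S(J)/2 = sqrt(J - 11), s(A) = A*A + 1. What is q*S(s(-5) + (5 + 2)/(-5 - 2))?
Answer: 2*sqrt(14) ≈ 7.4833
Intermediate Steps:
s(A) = 1 + A**2 (s(A) = A**2 + 1 = 1 + A**2)
S(J) = -2*sqrt(-11 + J) (S(J) = -2*sqrt(J - 11) = -2*sqrt(-11 + J))
q = -1 (q = 0 - 1 = -1)
q*S(s(-5) + (5 + 2)/(-5 - 2)) = -(-2)*sqrt(-11 + ((1 + (-5)**2) + (5 + 2)/(-5 - 2))) = -(-2)*sqrt(-11 + ((1 + 25) + 7/(-7))) = -(-2)*sqrt(-11 + (26 + 7*(-1/7))) = -(-2)*sqrt(-11 + (26 - 1)) = -(-2)*sqrt(-11 + 25) = -(-2)*sqrt(14) = 2*sqrt(14)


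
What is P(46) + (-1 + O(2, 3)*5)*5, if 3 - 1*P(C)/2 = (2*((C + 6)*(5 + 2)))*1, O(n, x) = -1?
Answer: -1480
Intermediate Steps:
P(C) = -162 - 28*C (P(C) = 6 - 2*2*((C + 6)*(5 + 2)) = 6 - 2*2*((6 + C)*7) = 6 - 2*2*(42 + 7*C) = 6 - 2*(84 + 14*C) = 6 + (-168 - 28*C) = -162 - 28*C)
P(46) + (-1 + O(2, 3)*5)*5 = (-162 - 28*46) + (-1 - 1*5)*5 = (-162 - 1288) + (-1 - 5)*5 = -1450 - 6*5 = -1450 - 30 = -1480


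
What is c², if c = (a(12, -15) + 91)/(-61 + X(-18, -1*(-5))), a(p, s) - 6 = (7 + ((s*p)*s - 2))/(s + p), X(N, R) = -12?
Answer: 5827396/47961 ≈ 121.50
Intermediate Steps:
a(p, s) = 6 + (5 + p*s²)/(p + s) (a(p, s) = 6 + (7 + ((s*p)*s - 2))/(s + p) = 6 + (7 + ((p*s)*s - 2))/(p + s) = 6 + (7 + (p*s² - 2))/(p + s) = 6 + (7 + (-2 + p*s²))/(p + s) = 6 + (5 + p*s²)/(p + s))
c = 2414/219 (c = ((5 + 6*12 + 6*(-15) + 12*(-15)²)/(12 - 15) + 91)/(-61 - 12) = ((5 + 72 - 90 + 12*225)/(-3) + 91)/(-73) = (-(5 + 72 - 90 + 2700)/3 + 91)*(-1/73) = (-⅓*2687 + 91)*(-1/73) = (-2687/3 + 91)*(-1/73) = -2414/3*(-1/73) = 2414/219 ≈ 11.023)
c² = (2414/219)² = 5827396/47961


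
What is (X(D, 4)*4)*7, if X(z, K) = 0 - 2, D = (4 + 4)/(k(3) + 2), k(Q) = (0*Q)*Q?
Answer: -56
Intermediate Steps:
k(Q) = 0 (k(Q) = 0*Q = 0)
D = 4 (D = (4 + 4)/(0 + 2) = 8/2 = 8*(½) = 4)
X(z, K) = -2
(X(D, 4)*4)*7 = -2*4*7 = -8*7 = -56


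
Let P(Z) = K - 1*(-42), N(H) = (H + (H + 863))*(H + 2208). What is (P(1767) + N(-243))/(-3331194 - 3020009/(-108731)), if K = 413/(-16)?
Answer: -1288803656609/5795216556880 ≈ -0.22239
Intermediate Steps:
N(H) = (863 + 2*H)*(2208 + H) (N(H) = (H + (863 + H))*(2208 + H) = (863 + 2*H)*(2208 + H))
K = -413/16 (K = 413*(-1/16) = -413/16 ≈ -25.813)
P(Z) = 259/16 (P(Z) = -413/16 - 1*(-42) = -413/16 + 42 = 259/16)
(P(1767) + N(-243))/(-3331194 - 3020009/(-108731)) = (259/16 + (1905504 + 2*(-243)² + 5279*(-243)))/(-3331194 - 3020009/(-108731)) = (259/16 + (1905504 + 2*59049 - 1282797))/(-3331194 - 3020009*(-1/108731)) = (259/16 + (1905504 + 118098 - 1282797))/(-3331194 + 3020009/108731) = (259/16 + 740805)/(-362201034805/108731) = (11853139/16)*(-108731/362201034805) = -1288803656609/5795216556880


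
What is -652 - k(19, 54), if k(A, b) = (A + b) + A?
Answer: -744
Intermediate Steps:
k(A, b) = b + 2*A
-652 - k(19, 54) = -652 - (54 + 2*19) = -652 - (54 + 38) = -652 - 1*92 = -652 - 92 = -744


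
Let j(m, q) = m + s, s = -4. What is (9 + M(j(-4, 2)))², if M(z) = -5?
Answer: 16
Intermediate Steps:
j(m, q) = -4 + m (j(m, q) = m - 4 = -4 + m)
(9 + M(j(-4, 2)))² = (9 - 5)² = 4² = 16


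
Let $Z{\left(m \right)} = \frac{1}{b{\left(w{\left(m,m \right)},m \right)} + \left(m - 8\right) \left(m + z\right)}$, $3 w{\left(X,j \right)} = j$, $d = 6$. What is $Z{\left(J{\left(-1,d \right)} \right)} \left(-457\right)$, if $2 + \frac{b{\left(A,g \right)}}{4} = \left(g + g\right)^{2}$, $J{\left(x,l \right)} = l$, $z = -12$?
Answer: $- \frac{457}{580} \approx -0.78793$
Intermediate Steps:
$w{\left(X,j \right)} = \frac{j}{3}$
$b{\left(A,g \right)} = -8 + 16 g^{2}$ ($b{\left(A,g \right)} = -8 + 4 \left(g + g\right)^{2} = -8 + 4 \left(2 g\right)^{2} = -8 + 4 \cdot 4 g^{2} = -8 + 16 g^{2}$)
$Z{\left(m \right)} = \frac{1}{-8 + 16 m^{2} + \left(-12 + m\right) \left(-8 + m\right)}$ ($Z{\left(m \right)} = \frac{1}{\left(-8 + 16 m^{2}\right) + \left(m - 8\right) \left(m - 12\right)} = \frac{1}{\left(-8 + 16 m^{2}\right) + \left(-8 + m\right) \left(-12 + m\right)} = \frac{1}{\left(-8 + 16 m^{2}\right) + \left(-12 + m\right) \left(-8 + m\right)} = \frac{1}{-8 + 16 m^{2} + \left(-12 + m\right) \left(-8 + m\right)}$)
$Z{\left(J{\left(-1,d \right)} \right)} \left(-457\right) = \frac{1}{88 - 120 + 17 \cdot 6^{2}} \left(-457\right) = \frac{1}{88 - 120 + 17 \cdot 36} \left(-457\right) = \frac{1}{88 - 120 + 612} \left(-457\right) = \frac{1}{580} \left(-457\right) = - \frac{457}{580}$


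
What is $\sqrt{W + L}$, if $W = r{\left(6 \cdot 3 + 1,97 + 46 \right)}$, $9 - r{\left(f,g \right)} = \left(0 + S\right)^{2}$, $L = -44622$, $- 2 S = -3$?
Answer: $\frac{3 i \sqrt{19829}}{2} \approx 211.22 i$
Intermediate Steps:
$S = \frac{3}{2}$ ($S = \left(- \frac{1}{2}\right) \left(-3\right) = \frac{3}{2} \approx 1.5$)
$r{\left(f,g \right)} = \frac{27}{4}$ ($r{\left(f,g \right)} = 9 - \left(0 + \frac{3}{2}\right)^{2} = 9 - \left(\frac{3}{2}\right)^{2} = 9 - \frac{9}{4} = \frac{27}{4}$)
$W = \frac{27}{4} \approx 6.75$
$\sqrt{W + L} = \sqrt{\frac{27}{4} - 44622} = \sqrt{- \frac{178461}{4}} = \frac{3 i \sqrt{19829}}{2}$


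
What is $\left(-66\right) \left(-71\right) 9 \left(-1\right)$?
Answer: $-42174$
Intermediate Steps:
$\left(-66\right) \left(-71\right) 9 \left(-1\right) = 4686 \left(-9\right) = -42174$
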